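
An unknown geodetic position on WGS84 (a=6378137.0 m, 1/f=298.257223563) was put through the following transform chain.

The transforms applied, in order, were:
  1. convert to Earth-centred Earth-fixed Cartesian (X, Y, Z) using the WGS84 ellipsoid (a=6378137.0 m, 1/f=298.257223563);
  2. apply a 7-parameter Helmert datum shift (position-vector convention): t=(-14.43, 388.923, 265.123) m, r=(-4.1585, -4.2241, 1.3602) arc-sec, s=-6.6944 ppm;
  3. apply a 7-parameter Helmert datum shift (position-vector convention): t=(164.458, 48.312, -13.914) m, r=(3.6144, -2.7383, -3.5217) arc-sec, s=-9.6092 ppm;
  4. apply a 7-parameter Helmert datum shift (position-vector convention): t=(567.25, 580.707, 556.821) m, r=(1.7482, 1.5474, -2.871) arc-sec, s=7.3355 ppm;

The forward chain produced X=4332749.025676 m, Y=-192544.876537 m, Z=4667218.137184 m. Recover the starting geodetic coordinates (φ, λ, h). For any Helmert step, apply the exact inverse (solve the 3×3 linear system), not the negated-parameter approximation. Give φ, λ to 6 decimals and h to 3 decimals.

φ=47.289881°, λ=-2.556545°, h=3613.825 m

start: X=4332749.0257, Y=-192544.8765, Z=4667218.1372 m
→ Helmert⁻¹: X=4332117.6746, Y=-193024.3158, Z=4666661.2197
→ Helmert⁻¹: X=4332060.0904, Y=-192918.7444, Z=4666665.8468
→ Helmert⁻¹: X=4332197.8077, Y=-193431.6078, Z=4666339.3438
→ geod (Bowring, a=6378137.000): φ=47.28988100°, λ=-2.55654500°, h=3613.8250 m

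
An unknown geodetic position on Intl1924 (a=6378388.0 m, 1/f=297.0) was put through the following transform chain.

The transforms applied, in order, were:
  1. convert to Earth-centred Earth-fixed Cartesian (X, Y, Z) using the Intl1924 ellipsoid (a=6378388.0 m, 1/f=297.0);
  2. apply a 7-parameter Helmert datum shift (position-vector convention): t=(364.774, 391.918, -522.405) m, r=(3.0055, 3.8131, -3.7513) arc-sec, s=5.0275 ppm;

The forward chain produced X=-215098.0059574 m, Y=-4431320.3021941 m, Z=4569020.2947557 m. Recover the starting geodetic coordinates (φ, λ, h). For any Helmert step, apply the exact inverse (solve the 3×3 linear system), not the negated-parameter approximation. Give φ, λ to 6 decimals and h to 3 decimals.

start: X=-215098.0060, Y=-4431320.3022, Z=4569020.2948 m
→ Helmert⁻¹: X=-215465.5748, Y=-4431627.2748, Z=4569580.3169
→ geod (Bowring, a=6378388.000): φ=46.03732300°, λ=-92.78352700°, h=1901.5090 m

φ=46.037323°, λ=-92.783527°, h=1901.509 m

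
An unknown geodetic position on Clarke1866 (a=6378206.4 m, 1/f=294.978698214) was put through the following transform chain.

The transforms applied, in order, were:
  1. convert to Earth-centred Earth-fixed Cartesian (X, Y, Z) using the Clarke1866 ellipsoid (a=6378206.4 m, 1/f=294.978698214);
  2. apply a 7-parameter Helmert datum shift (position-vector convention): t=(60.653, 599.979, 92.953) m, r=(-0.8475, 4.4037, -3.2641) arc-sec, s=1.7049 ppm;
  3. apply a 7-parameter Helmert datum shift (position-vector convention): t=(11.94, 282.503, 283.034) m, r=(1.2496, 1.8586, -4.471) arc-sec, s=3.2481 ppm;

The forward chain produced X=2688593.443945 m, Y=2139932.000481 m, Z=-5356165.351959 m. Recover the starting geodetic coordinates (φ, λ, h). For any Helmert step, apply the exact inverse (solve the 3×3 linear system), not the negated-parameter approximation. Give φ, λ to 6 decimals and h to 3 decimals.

start: X=2688593.4439, Y=2139932.0005, Z=-5356165.3520 m
→ Helmert⁻¹: X=2688574.6570, Y=2139668.3749, Z=-5356419.7243
→ Helmert⁻¹: X=2688589.9276, Y=2139129.3039, Z=-5356437.3550
→ geod (Bowring, a=6378206.400): φ=-57.49945100°, λ=38.50689500°, h=767.9150 m

φ=-57.499451°, λ=38.506895°, h=767.915 m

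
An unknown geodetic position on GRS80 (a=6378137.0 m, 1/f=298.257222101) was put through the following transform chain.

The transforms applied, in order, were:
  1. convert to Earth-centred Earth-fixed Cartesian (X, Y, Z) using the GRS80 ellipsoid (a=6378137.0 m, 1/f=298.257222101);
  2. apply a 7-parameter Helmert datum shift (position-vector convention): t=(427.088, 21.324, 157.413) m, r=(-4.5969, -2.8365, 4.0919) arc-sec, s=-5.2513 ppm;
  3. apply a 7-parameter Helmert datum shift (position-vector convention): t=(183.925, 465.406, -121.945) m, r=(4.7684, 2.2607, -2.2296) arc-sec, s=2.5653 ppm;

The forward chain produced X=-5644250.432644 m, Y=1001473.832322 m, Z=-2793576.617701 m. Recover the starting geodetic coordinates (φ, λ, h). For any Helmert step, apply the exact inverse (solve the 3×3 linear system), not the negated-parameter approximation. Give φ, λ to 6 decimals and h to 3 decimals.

start: X=-5644250.4326, Y=1001473.8323, Z=-2793576.6177 m
→ Helmert⁻¹: X=-5644400.0793, Y=1000880.2653, Z=-2793532.5085
→ Helmert⁻¹: X=-5644875.3684, Y=1001038.4401, Z=-2793604.6557
→ geod (Bowring, a=6378137.000): φ=-26.13126200°, λ=169.94395200°, h=3359.0280 m

φ=-26.131262°, λ=169.943952°, h=3359.028 m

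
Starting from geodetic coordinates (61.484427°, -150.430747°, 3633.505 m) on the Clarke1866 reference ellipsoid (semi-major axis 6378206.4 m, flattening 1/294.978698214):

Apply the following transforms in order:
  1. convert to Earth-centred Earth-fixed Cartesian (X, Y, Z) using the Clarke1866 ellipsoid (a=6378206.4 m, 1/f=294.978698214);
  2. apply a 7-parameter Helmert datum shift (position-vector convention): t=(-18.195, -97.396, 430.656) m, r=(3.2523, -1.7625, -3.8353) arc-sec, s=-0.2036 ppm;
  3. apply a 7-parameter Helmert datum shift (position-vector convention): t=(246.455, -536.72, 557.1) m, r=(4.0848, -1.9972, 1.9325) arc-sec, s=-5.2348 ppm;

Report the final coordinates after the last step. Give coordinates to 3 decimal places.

start: φ=61.484427°, λ=-150.430747°, h=3633.505 m
→ ECEF (a=6378206.400, f=1/294.978698214): X=-2656823.1893, Y=-1507400.3513, Z=5584310.2663
→ Helmert 7p (PV): X=-2656916.5891, Y=-1507536.0904, Z=5584693.3151
→ Helmert 7p (PV): X=-2656696.1762, Y=-1508200.4081, Z=5585165.5998

X=-2656696.176 m, Y=-1508200.408 m, Z=5585165.600 m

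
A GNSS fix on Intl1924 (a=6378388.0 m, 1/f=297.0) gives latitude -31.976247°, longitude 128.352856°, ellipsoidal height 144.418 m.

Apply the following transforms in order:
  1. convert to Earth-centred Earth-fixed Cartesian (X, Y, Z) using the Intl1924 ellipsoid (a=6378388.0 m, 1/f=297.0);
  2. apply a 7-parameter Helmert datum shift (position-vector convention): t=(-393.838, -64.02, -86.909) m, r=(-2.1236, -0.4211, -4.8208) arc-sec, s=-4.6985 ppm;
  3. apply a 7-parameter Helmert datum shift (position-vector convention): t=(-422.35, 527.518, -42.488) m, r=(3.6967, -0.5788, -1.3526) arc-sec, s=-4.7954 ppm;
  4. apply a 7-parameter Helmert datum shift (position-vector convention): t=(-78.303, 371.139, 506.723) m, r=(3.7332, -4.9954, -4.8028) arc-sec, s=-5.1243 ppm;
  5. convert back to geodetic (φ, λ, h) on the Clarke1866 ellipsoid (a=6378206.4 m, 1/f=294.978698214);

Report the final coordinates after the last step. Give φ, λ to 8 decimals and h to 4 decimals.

φ=-31.96865022°, λ=128.35037239°, h=1100.0955 m

start: φ=-31.976247°, λ=128.352856°, h=144.418 m
→ ECEF (a=6378388.000, f=1/297.0): X=-3360525.3093, Y=4247101.9102, Z=-3358323.8140
→ Helmert 7p (PV): X=-3360797.2393, Y=4247061.9012, Z=-3358445.5304
→ Helmert 7p (PV): X=-3361166.1985, Y=4247651.2816, Z=-3358405.2281
→ Helmert 7p (PV): X=-3361047.0387, Y=4248139.7012, Z=-3357885.8191
→ geod (Bowring, a=6378206.400): φ=-31.96865022°, λ=128.35037239°, h=1100.0955 m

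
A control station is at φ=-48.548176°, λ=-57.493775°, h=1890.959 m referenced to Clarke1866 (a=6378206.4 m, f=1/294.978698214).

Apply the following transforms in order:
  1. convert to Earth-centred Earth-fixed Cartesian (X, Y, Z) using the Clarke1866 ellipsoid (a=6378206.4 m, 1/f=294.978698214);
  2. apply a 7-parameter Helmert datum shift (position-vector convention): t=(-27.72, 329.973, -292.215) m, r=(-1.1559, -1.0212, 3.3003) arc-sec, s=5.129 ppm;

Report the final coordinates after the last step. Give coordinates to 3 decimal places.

start: φ=-48.548176°, λ=-57.493775°, h=1890.959 m
→ ECEF (a=6378206.400, f=1/294.978698214): X=2274030.9730, Y=-3568657.9509, Z=-4758658.6574
→ Helmert 7p (PV): X=2274095.5763, Y=-3568336.5636, Z=-4758944.0222

X=2274095.576 m, Y=-3568336.564 m, Z=-4758944.022 m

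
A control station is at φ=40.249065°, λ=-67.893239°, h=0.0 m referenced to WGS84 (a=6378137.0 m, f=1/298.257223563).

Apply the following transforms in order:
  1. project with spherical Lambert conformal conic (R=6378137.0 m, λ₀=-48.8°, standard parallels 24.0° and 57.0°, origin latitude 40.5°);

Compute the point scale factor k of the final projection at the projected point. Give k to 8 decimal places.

start: φ=40.249065°, λ=-67.893239°, h=0.000 m
→ into lcc (λ₀=-48.8°): φ=40.24906500°, λ−λ₀=-19.09323900°
scale k = 0.95865798

0.95865798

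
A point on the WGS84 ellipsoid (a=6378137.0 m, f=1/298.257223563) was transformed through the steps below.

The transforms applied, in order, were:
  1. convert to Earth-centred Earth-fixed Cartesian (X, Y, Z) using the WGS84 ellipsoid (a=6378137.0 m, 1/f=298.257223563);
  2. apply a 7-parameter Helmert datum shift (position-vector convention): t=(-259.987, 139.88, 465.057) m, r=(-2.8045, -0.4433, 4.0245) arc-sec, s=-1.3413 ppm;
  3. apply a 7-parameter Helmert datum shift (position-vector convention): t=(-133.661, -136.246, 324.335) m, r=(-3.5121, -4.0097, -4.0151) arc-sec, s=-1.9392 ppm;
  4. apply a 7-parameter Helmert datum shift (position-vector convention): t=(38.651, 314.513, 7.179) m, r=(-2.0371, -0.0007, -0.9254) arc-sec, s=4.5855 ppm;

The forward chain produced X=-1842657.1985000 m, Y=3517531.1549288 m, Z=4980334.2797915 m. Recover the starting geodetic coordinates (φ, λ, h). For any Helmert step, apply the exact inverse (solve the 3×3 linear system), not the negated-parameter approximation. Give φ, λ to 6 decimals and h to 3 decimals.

φ=51.622407°, λ=117.645599°, h=3679.401 m

start: X=-1842657.1985, Y=3517531.1549, Z=4980334.2798 m
→ Helmert⁻¹: X=-1842703.1625, Y=3517143.0601, Z=4980339.0057
→ Helmert⁻¹: X=-1842544.7275, Y=3517165.4630, Z=4980120.0335
→ Helmert⁻¹: X=-1842207.8879, Y=3516998.5372, Z=4979713.4342
→ geod (Bowring, a=6378137.000): φ=51.62240700°, λ=117.64559900°, h=3679.4010 m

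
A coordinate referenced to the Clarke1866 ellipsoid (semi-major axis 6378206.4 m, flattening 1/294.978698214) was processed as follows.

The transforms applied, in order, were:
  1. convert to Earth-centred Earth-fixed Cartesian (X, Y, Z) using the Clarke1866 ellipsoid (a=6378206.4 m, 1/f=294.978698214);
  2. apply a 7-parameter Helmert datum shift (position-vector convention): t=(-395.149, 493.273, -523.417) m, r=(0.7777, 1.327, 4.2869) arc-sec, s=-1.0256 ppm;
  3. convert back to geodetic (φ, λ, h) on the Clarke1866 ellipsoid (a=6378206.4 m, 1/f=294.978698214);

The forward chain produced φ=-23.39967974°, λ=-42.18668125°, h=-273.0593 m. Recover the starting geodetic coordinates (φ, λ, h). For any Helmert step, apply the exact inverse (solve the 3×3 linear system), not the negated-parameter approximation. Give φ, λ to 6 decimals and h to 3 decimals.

start: φ=-23.399680°, λ=-42.186681°, h=-273.059 m
→ ECEF (a=6378206.400, f=1/294.978698214): X=4339450.5982, Y=-3932935.8163, Z=-2517148.6798
→ Helmert⁻¹: X=4339784.6360, Y=-3933532.8078, Z=-2516585.0930
→ geod (Bowring, a=6378206.400): φ=-23.39268400°, λ=-42.18881400°, h=98.2570 m

φ=-23.392684°, λ=-42.188814°, h=98.257 m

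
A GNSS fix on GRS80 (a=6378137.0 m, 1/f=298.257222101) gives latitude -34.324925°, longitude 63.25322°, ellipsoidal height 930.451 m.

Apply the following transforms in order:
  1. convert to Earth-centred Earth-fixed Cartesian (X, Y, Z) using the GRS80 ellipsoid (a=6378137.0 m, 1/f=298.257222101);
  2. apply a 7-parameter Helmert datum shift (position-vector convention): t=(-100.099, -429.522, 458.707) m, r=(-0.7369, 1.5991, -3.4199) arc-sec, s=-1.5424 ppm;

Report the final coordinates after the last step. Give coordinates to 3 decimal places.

X=2373405.445 m, Y=4709025.642 m, Z=-3576365.437 m

start: φ=-34.324925°, λ=63.253220°, h=930.451 m
→ ECEF (a=6378137.000, f=1/298.257222101): X=2373458.8502, Y=4709514.5589, Z=-3576794.4353
→ Helmert 7p (PV): X=2373405.4450, Y=4709025.6423, Z=-3576365.4372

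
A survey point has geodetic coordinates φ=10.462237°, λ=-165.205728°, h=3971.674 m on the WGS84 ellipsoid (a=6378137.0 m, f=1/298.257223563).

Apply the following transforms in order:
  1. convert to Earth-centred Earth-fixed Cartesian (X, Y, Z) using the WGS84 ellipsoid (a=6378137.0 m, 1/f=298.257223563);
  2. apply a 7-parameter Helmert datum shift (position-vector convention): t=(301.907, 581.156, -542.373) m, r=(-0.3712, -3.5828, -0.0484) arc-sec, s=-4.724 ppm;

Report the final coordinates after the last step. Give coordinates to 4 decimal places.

X=-6068307.7448 m, Y=-1602156.7713 m, Z=1150634.0321 m

start: φ=10.462237°, λ=-165.205728°, h=3971.674 m
→ ECEF (a=6378137.000, f=1/298.257223563): X=-6068617.9463, Y=-1602748.9946, Z=1151284.3703
→ Helmert 7p (PV): X=-6068307.7448, Y=-1602156.7713, Z=1150634.0321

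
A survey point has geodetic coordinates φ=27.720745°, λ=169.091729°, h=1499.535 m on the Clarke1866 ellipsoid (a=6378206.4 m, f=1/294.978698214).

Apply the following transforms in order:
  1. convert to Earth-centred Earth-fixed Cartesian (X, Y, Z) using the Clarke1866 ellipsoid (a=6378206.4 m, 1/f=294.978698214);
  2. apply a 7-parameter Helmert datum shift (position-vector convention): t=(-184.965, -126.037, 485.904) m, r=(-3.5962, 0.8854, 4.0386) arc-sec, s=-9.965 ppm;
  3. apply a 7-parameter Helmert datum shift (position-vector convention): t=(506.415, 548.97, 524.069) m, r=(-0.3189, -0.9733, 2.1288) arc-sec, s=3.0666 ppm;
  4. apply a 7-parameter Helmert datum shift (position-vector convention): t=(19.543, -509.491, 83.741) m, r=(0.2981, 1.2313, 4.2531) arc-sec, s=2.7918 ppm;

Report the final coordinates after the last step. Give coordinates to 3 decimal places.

X=-5549173.160 m, Y=1069176.370 m, Z=2950772.482 m

start: φ=27.720745°, λ=169.091729°, h=1499.535 m
→ ECEF (a=6378206.400, f=1/294.978698214): X=-5549499.2622, Y=1069495.9508, Z=2949678.8705
→ Helmert 7p (PV): X=-5549637.2051, Y=1069302.0266, Z=2950140.5558
→ Helmert 7p (PV): X=-5549172.7655, Y=1069801.5605, Z=2950645.8314
→ Helmert 7p (PV): X=-5549173.1596, Y=1069176.3697, Z=2950772.4820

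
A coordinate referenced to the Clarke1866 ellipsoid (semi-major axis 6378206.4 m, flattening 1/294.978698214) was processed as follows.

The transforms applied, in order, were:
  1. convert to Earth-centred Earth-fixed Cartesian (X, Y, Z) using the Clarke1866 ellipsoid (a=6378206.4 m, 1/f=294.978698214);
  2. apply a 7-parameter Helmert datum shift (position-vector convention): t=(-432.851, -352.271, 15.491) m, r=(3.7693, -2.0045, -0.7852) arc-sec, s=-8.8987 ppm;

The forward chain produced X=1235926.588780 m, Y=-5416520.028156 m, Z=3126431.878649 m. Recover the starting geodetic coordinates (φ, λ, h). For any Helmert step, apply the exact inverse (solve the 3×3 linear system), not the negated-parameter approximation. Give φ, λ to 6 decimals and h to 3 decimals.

start: X=1235926.5888, Y=-5416520.0282, Z=3126431.8786 m
→ Helmert⁻¹: X=1236421.4438, Y=-5416154.1132, Z=3126531.1685
→ geod (Bowring, a=6378206.400): φ=29.53660300°, λ=-77.14064900°, h=1860.7490 m

φ=29.536603°, λ=-77.140649°, h=1860.749 m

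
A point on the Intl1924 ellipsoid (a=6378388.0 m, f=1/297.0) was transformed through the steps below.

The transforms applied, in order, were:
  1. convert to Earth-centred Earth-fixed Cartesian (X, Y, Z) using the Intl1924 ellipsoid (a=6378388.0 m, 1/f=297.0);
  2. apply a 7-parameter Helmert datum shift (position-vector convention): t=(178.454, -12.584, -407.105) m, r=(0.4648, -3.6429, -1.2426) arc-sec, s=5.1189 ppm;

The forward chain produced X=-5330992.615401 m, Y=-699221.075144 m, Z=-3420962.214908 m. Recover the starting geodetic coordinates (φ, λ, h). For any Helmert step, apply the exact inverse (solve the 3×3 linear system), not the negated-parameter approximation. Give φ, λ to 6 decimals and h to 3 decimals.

start: X=-5330992.6154, Y=-699221.0751, Z=-3420962.2149 m
→ Helmert⁻¹: X=-5331199.9767, Y=-699244.7364, Z=-3420441.8690
→ geod (Bowring, a=6378388.000): φ=-32.63737700°, λ=-172.52769100°, h=423.5950 m

φ=-32.637377°, λ=-172.527691°, h=423.595 m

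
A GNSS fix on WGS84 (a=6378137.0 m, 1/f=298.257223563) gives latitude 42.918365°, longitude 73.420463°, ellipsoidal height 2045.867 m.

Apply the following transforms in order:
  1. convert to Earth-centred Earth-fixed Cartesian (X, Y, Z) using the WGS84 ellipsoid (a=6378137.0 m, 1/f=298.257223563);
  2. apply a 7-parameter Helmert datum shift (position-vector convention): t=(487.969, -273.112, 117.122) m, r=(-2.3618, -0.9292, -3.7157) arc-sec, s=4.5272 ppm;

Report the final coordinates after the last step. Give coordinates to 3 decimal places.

start: φ=42.918365°, λ=73.420463°, h=2045.867 m
→ ECEF (a=6378137.000, f=1/298.257223563): X=1335314.6414, Y=4485074.0393, Z=4322257.8600
→ Helmert 7p (PV): X=1335869.9797, Y=4484846.6689, Z=4322349.2094

X=1335869.980 m, Y=4484846.669 m, Z=4322349.209 m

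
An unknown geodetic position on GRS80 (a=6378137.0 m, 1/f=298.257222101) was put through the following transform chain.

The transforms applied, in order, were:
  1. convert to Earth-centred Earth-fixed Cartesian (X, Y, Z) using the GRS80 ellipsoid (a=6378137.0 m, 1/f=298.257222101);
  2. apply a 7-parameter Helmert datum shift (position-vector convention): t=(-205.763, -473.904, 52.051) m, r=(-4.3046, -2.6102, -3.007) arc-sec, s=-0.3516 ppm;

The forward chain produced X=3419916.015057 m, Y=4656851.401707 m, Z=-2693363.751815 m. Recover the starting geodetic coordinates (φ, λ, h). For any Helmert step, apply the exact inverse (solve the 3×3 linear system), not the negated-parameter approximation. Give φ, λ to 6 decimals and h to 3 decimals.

start: X=3419916.0151, Y=4656851.4017, Z=-2693363.7518 m
→ Helmert⁻¹: X=3420020.9994, Y=4657433.0100, Z=-2693362.8315
→ geod (Bowring, a=6378137.000): φ=-25.13885700°, λ=53.70961900°, h=837.2470 m

φ=-25.138857°, λ=53.709619°, h=837.247 m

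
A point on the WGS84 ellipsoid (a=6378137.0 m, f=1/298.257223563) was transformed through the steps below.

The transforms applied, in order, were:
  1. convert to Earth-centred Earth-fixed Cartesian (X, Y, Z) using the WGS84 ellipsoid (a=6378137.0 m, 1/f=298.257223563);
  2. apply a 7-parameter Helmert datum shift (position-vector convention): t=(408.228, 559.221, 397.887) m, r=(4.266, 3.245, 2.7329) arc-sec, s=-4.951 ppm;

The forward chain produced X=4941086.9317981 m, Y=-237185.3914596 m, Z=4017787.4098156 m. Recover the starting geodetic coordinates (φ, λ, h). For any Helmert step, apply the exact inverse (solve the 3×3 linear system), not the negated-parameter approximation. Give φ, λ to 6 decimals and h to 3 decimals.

φ=39.272336°, λ=-2.754771°, h=2723.413 m

start: X=4941086.9318, Y=-237185.3915, Z=4017787.4098 m
→ Helmert⁻¹: X=4940636.8114, Y=-237728.1600, Z=4017492.0568
→ geod (Bowring, a=6378137.000): φ=39.27233600°, λ=-2.75477100°, h=2723.4130 m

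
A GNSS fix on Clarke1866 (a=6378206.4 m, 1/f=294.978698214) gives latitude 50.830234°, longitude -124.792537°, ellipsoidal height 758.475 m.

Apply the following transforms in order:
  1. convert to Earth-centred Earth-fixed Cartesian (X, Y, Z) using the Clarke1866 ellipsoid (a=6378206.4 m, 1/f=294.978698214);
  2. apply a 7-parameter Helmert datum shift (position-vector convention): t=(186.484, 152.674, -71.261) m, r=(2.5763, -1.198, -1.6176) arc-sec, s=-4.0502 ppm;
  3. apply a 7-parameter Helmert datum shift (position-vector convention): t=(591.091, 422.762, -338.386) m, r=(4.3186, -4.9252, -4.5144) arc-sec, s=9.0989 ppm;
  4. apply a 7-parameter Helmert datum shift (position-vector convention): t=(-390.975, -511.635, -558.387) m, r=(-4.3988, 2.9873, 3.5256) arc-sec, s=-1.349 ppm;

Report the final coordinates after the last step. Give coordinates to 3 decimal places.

start: φ=50.830234°, λ=-124.792537°, h=758.475 m
→ ECEF (a=6378206.400, f=1/294.978698214): X=-2303712.1012, Y=-3315528.7551, Z=4922021.4605
→ Helmert 7p (PV): X=-2303570.8754, Y=-3315406.0632, Z=4921875.4726
→ Helmert 7p (PV): X=-2303190.8333, Y=-3315066.1014, Z=4921457.4492
→ Helmert 7p (PV): X=-2303450.7617, Y=-3315507.6770, Z=4920996.4768

X=-2303450.762 m, Y=-3315507.677 m, Z=4920996.477 m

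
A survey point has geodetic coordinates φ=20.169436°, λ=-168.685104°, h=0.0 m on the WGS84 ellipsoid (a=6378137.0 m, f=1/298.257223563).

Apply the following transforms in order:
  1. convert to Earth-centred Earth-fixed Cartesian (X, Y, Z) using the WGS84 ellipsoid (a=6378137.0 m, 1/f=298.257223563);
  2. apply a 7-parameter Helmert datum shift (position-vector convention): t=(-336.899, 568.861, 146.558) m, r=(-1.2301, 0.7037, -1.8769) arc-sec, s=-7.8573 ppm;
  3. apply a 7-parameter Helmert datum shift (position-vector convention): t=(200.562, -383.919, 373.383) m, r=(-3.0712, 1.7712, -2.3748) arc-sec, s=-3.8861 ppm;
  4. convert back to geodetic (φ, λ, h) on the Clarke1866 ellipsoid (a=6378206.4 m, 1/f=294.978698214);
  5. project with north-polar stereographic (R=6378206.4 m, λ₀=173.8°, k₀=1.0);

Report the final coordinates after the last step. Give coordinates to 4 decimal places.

start: φ=20.169436°, λ=-168.685104°, h=0.000 m
→ ECEF (a=6378137.000, f=1/298.257223563): X=-5872983.1169, Y=-1175125.7594, Z=2185313.5336
→ Helmert 7p (PV): X=-5873277.1076, Y=-1174481.1920, Z=2185469.9653
→ Helmert 7p (PV): X=-5873048.4771, Y=-1174760.3853, Z=2185902.7766
→ geod (Bowring, a=6378206.400): φ=20.17584349°, λ=-168.68865399°, h=154.8893 m
→ stereo (R=6378206.4, λ₀=173.8°): E=2678863.6642, N=-8490407.1400

E=2678863.6642 m, N=-8490407.1400 m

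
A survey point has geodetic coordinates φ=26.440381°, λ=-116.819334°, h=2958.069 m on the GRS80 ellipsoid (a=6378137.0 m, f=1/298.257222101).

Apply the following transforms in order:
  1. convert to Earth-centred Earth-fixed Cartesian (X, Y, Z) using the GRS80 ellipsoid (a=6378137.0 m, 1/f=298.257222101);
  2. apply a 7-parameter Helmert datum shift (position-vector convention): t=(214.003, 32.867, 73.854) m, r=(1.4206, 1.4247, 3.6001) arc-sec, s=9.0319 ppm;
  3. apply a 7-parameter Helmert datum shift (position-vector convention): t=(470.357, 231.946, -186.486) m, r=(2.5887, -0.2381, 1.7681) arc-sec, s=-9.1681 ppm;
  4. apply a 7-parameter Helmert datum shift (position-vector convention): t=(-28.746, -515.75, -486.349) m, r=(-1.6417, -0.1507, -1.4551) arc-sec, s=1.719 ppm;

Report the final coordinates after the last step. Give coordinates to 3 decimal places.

X=-2578813.202 m, Y=-5102753.331 m, Z=2823508.859 m

start: φ=26.440381°, λ=-116.819334°, h=2958.069 m
→ ECEF (a=6378137.000, f=1/298.257222101): X=-2579575.7162, Y=-5102412.9588, Z=2824148.9840
→ Helmert 7p (PV): X=-2579276.4476, Y=-5102490.6508, Z=2824231.0211
→ Helmert 7p (PV): X=-2578741.9655, Y=-5102269.4788, Z=2823951.6273
→ Helmert 7p (PV): X=-2578813.2017, Y=-5102753.3314, Z=2823508.8586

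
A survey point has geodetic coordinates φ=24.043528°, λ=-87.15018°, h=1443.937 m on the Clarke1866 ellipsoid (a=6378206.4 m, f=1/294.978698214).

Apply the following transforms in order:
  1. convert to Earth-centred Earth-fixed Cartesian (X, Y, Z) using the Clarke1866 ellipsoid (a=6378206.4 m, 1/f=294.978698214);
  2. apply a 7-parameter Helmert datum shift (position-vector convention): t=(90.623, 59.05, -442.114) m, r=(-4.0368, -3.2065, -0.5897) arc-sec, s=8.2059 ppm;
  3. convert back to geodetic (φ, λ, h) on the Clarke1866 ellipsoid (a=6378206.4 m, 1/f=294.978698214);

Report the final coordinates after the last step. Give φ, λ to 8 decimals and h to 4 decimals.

start: φ=24.043528°, λ=-87.150180°, h=1443.937 m
→ ECEF (a=6378206.400, f=1/294.978698214): X=289827.6207, Y=-5822193.3950, Z=2583126.1820
→ Helmert 7p (PV): X=289863.8201, Y=-5822132.3953, Z=2582823.7172
→ geod (Bowring, a=6378206.400): φ=24.04125194°, λ=-87.14979483°, h=1266.7141 m

φ=24.04125194°, λ=-87.14979483°, h=1266.7141 m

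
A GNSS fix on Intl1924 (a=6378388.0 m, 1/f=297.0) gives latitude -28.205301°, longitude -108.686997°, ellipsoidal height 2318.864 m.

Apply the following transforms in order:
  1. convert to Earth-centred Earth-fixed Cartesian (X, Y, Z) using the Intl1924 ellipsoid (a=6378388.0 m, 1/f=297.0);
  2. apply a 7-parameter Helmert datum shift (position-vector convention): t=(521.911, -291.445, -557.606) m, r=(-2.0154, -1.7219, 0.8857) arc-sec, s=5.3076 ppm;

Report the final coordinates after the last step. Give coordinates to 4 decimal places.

start: φ=-28.205301°, λ=-108.686997°, h=2318.864 m
→ ECEF (a=6378388.000, f=1/297.0): X=-1802971.0695, Y=-5330631.8297, Z=-2997712.6724
→ Helmert 7p (PV): X=-1802410.8130, Y=-5330988.6002, Z=-2998249.1548

X=-1802410.8130 m, Y=-5330988.6002 m, Z=-2998249.1548 m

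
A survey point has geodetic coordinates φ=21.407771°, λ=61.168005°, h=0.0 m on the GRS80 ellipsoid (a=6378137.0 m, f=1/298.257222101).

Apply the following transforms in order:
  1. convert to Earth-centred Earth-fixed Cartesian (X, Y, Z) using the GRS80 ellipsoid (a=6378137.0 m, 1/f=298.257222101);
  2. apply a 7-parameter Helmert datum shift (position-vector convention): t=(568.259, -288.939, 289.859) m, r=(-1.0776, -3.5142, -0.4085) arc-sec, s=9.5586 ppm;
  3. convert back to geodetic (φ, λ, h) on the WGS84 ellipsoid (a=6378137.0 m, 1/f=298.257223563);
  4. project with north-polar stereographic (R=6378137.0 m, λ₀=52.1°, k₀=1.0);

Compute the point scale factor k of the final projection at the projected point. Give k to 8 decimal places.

start: φ=21.407771°, λ=61.168005°, h=0.000 m
→ ECEF (a=6378137.000, f=1/298.257222101): X=2864877.8454, Y=5204307.3340, Z=2313486.6377
→ Helmert 7p (PV): X=2865444.3796, Y=5204074.5536, Z=2313820.2313
→ geod (Bowring, a=6378137.000): φ=21.41034744°, λ=61.16213576°, h=186.3009 m
→ into stereo (λ₀=52.1°): φ=21.41034744°, λ−λ₀=9.06213576°
scale k = 1.46515324

1.46515324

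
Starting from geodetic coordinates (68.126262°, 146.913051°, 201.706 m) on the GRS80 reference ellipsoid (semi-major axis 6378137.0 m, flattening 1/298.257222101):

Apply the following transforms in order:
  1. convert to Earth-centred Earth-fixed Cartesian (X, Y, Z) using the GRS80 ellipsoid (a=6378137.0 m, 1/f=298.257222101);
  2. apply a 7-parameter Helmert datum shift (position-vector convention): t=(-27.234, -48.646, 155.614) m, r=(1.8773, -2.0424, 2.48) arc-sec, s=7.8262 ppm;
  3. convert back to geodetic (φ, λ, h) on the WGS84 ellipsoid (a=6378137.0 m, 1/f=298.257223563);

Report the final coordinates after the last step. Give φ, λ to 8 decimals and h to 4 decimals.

φ=68.12662204°, λ=146.91692446°, h=394.4509 m

start: φ=68.126262°, λ=146.913051°, h=201.706 m
→ ECEF (a=6378137.000, f=1/298.257222101): X=-1996755.2713, Y=1301020.3704, Z=5896541.3228
→ Helmert 7p (PV): X=-1996872.1621, Y=1300904.2313, Z=5896735.1539
→ geod (Bowring, a=6378137.000): φ=68.12662204°, λ=146.91692446°, h=394.4509 m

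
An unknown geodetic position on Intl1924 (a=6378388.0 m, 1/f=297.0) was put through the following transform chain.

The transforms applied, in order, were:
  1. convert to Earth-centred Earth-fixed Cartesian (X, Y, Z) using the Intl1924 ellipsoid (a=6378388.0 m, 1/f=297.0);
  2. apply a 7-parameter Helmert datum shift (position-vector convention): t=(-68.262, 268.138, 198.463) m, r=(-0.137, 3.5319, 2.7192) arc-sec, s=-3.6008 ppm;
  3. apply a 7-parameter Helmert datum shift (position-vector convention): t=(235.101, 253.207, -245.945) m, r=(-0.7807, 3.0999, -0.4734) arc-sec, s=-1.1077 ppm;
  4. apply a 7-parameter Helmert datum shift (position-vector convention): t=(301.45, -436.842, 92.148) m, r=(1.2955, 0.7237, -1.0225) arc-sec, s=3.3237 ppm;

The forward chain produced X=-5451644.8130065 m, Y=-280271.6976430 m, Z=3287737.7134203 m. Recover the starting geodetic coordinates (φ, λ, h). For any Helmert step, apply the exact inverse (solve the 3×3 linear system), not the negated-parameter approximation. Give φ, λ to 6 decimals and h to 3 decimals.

start: X=-5451644.8130, Y=-280271.6976, Z=3287737.7134 m
→ Helmert⁻¹: X=-5451938.2901, Y=-279840.3033, Z=3287617.2673
→ Helmert⁻¹: X=-5452228.1988, Y=-280118.7781, Z=3287783.8539
→ Helmert⁻¹: X=-5452239.5569, Y=-280318.2321, Z=3287503.6833
→ geod (Bowring, a=6378388.000): φ=31.22608800°, λ=-177.05682000°, h=194.9880 m

φ=31.226088°, λ=-177.056820°, h=194.988 m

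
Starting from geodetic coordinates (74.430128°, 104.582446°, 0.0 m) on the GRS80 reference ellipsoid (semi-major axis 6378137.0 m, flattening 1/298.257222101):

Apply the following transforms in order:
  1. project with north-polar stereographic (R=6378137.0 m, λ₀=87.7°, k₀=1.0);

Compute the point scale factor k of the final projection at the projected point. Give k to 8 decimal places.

1.01869102

start: φ=74.430128°, λ=104.582446°, h=0.000 m
→ into stereo (λ₀=87.7°): φ=74.43012800°, λ−λ₀=16.88244600°
scale k = 1.01869102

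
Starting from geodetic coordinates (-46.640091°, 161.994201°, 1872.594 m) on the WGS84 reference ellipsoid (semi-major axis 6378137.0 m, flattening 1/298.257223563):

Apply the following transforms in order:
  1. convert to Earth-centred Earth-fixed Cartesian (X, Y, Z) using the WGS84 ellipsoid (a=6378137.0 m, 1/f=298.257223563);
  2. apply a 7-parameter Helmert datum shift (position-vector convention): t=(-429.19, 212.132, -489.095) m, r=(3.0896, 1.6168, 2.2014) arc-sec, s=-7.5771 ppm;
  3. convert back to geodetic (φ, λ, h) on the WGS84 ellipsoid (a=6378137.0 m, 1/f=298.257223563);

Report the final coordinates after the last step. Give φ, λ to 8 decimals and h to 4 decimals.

φ=-46.63932273°, λ=161.99319821°, h=2504.9419 m

start: φ=-46.640091°, λ=161.994201°, h=1872.594 m
→ ECEF (a=6378137.000, f=1/298.257223563): X=-4173240.4834, Y=1356435.0179, Z=-4615747.7061
→ Helmert 7p (PV): X=-4173688.7091, Y=1356661.4706, Z=-4616148.7980
→ geod (Bowring, a=6378137.000): φ=-46.63932273°, λ=161.99319821°, h=2504.9419 m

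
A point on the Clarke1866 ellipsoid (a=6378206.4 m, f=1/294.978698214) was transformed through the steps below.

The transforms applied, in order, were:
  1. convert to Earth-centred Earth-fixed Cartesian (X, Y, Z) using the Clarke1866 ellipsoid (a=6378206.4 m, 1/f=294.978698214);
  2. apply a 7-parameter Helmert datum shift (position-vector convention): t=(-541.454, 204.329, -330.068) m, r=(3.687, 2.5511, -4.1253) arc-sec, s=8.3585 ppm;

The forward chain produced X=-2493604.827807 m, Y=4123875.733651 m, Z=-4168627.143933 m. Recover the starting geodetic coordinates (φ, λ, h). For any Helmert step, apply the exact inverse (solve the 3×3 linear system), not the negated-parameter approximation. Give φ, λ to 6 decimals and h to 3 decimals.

φ=-41.054337°, λ=121.157135°, h=2421.806 m

start: X=-2493604.8278, Y=4123875.7337, Z=-4168627.1439 m
→ Helmert⁻¹: X=-2493073.4513, Y=4123512.5658, Z=-4168366.7782
→ geod (Bowring, a=6378206.400): φ=-41.05433700°, λ=121.15713500°, h=2421.8060 m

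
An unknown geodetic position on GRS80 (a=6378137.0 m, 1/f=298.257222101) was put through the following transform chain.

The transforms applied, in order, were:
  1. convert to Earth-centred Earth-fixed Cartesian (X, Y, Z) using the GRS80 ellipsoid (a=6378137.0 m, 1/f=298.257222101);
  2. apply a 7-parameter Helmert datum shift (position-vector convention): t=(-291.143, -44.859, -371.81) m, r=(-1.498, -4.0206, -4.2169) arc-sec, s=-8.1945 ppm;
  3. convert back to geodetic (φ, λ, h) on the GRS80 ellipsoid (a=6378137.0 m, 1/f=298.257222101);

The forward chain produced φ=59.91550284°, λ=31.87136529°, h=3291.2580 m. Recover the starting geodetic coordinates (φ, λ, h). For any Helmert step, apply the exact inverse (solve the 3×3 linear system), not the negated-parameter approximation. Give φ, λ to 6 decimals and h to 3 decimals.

φ=59.914344°, λ=31.868854°, h=3800.724 m

start: φ=59.915503°, λ=31.871365°, h=3291.258 m
→ ECEF (a=6378137.000, f=1/298.257222101): X=2723417.0196, Y=1693289.9663, Z=5498612.0262
→ Helmert⁻¹: X=2723803.0514, Y=1693364.4507, Z=5498988.1026
→ geod (Bowring, a=6378137.000): φ=59.91434400°, λ=31.86885400°, h=3800.7240 m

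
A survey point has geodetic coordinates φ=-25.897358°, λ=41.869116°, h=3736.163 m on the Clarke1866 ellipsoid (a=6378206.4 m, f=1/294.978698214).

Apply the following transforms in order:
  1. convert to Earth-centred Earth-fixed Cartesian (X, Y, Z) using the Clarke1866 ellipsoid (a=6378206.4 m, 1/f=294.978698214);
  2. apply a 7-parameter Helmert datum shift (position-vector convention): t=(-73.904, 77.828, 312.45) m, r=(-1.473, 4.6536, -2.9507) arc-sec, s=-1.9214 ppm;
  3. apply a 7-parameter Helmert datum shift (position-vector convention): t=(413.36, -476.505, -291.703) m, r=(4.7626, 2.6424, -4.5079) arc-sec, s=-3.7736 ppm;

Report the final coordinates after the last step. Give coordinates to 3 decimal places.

X=4278316.130 m, Y=3833702.961 m, Z=-2770365.091 m

start: φ=-25.897358°, λ=41.869116°, h=3736.163 m
→ ECEF (a=6378206.400, f=1/294.978698214): X=4277960.3789, Y=3834233.9868, Z=-2770311.4451
→ Helmert 7p (PV): X=4277870.6037, Y=3834223.4663, Z=-2770117.5697
→ Helmert 7p (PV): X=4278316.1300, Y=3833702.9614, Z=-2770365.0909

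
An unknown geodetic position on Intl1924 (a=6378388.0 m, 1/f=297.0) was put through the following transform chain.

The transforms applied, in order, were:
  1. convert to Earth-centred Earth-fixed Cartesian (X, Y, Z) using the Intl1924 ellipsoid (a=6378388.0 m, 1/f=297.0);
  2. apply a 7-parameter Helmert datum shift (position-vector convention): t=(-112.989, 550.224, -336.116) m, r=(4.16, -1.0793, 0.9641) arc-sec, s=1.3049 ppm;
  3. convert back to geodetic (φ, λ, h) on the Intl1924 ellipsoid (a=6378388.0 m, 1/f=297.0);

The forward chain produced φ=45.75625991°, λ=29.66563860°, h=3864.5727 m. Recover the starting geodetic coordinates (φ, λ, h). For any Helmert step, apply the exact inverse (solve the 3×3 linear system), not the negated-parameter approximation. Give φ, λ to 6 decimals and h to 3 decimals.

start: φ=45.756260°, λ=29.665639°, h=3864.573 m
→ ECEF (a=6378388.000, f=1/297.0): X=3876005.2118, Y=2207754.6082, Z=4549237.8810
→ Helmert⁻¹: X=3876147.2656, Y=2207275.1420, Z=4549503.2611
→ geod (Bowring, a=6378388.000): φ=45.75865800°, λ=29.65938400°, h=3975.2600 m

φ=45.758658°, λ=29.659384°, h=3975.260 m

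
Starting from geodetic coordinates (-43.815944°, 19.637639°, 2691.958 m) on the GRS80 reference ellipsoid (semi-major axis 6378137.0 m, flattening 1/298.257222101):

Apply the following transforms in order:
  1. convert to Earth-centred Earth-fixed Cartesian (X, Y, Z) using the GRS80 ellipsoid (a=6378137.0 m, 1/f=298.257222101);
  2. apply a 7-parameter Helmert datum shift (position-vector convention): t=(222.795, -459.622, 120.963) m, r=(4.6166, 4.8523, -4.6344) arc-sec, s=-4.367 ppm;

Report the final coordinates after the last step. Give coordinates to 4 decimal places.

X=4343511.4242 m, Y=1549356.8863 m, Z=-4395149.0216 m

start: φ=-43.815944°, λ=19.637639°, h=2691.958 m
→ ECEF (a=6378137.000, f=1/298.257222101): X=4343376.1706, Y=1549822.4908, Z=-4395221.6906
→ Helmert 7p (PV): X=4343511.4242, Y=1549356.8863, Z=-4395149.0216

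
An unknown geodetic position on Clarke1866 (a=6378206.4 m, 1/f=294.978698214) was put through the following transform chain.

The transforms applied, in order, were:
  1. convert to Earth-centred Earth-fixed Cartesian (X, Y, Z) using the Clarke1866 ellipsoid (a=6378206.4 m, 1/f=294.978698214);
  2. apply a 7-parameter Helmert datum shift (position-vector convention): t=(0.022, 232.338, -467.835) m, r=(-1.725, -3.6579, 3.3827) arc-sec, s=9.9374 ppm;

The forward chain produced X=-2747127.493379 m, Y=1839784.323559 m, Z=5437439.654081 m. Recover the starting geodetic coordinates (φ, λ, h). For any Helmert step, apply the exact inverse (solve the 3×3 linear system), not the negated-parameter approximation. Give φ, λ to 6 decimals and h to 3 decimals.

start: X=-2747127.4934, Y=1839784.3236, Z=5437439.6541 m
→ Helmert⁻¹: X=-2746973.6124, Y=1839533.2777, Z=5437917.5499
→ geod (Bowring, a=6378206.400): φ=58.87464100°, λ=146.19143500°, h=1618.2240 m

φ=58.874641°, λ=146.191435°, h=1618.224 m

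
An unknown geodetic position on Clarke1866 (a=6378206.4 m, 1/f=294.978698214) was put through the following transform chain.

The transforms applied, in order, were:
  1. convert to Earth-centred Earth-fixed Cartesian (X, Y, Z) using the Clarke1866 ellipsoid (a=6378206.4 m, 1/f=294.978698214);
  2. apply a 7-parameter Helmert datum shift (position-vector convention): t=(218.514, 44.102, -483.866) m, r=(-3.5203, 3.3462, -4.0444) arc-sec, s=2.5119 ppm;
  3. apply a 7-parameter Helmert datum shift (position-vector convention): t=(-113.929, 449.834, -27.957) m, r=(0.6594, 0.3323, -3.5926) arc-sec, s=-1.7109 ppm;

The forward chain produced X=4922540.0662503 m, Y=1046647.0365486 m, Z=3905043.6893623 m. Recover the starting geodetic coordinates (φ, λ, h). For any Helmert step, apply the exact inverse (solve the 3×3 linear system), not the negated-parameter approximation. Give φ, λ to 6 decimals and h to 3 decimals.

start: X=4922540.0663, Y=1046647.0365, Z=3905043.6894 m
→ Helmert⁻¹: X=4922637.9024, Y=1046297.2161, Z=3905082.9132
→ Helmert⁻¹: X=4922323.1478, Y=1046280.3446, Z=3905654.6797
→ geod (Bowring, a=6378206.400): φ=38.00433300°, λ=12.00009200°, h=42.5120 m

φ=38.004333°, λ=12.000092°, h=42.512 m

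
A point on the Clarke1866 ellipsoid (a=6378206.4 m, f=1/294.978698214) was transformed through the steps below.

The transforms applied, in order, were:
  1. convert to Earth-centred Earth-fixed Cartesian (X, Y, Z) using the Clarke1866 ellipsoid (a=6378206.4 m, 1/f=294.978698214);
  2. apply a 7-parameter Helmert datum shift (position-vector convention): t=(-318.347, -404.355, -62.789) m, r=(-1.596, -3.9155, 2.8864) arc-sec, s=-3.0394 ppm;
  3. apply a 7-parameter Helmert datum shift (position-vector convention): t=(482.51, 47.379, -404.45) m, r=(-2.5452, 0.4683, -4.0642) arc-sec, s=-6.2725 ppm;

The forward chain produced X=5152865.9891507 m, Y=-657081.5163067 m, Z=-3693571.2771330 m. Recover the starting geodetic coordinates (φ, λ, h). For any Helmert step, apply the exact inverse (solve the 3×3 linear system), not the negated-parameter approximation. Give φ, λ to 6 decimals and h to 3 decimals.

φ=-35.597072°, λ=-7.262276°, h=2570.456 m

start: X=5152865.9892, Y=-657081.5163, Z=-3693571.2771 m
→ Helmert⁻¹: X=5152437.1277, Y=-656985.9226, Z=-3693186.4015
→ Helmert⁻¹: X=5152691.8392, Y=-656627.0914, Z=-3693237.7311
→ geod (Bowring, a=6378206.400): φ=-35.59707200°, λ=-7.26227600°, h=2570.4560 m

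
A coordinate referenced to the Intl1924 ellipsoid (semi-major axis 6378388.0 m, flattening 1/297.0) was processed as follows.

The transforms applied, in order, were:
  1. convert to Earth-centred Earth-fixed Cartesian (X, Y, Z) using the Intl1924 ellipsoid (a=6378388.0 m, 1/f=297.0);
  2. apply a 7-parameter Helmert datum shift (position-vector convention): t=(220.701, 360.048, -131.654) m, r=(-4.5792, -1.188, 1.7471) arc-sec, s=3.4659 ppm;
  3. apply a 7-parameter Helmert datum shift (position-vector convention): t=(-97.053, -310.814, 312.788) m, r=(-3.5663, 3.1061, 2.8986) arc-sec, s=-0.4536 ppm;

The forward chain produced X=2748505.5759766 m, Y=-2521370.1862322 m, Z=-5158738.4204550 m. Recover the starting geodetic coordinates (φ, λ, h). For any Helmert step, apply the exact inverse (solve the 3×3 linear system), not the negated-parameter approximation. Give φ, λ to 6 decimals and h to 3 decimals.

φ=-54.318427°, λ=-42.532366°, h=1694.520 m

start: X=2748505.5760, Y=-2521370.1862, Z=-5158738.4205 m
→ Helmert⁻¹: X=2748646.1376, Y=-2521009.9424, Z=-5159055.7453
→ Helmert⁻¹: X=2748364.8417, Y=-2521269.9984, Z=-5158978.0142
→ geod (Bowring, a=6378388.000): φ=-54.31842700°, λ=-42.53236600°, h=1694.5200 m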